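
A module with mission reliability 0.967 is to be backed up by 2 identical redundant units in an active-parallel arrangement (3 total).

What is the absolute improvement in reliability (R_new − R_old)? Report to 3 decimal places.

0.033

R_before = 0.967
R_after = 1 − (1 − 0.967)^3 = 1.000
ΔR = 1.000 − 0.967 = 0.033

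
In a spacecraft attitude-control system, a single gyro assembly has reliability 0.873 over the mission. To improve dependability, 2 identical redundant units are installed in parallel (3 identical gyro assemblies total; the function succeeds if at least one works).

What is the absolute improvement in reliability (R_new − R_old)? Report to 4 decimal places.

R_before = 0.873
R_after = 1 − (1 − 0.873)^3 = 0.9980
ΔR = 0.9980 − 0.873 = 0.1250

0.1250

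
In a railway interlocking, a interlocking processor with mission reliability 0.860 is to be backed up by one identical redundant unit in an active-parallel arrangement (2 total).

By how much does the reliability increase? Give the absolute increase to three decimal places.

0.120

R_before = 0.860
R_after = 1 − (1 − 0.860)^2 = 0.980
ΔR = 0.980 − 0.860 = 0.120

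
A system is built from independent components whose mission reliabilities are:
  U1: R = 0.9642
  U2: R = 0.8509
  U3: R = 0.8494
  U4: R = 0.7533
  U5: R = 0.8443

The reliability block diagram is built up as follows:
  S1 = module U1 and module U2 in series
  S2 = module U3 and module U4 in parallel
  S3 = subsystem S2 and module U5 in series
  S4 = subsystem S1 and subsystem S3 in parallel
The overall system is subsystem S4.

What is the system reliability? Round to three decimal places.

Series (U1 and U2): 0.96420 × 0.85090 = 0.82044
Parallel (U3 and U4): 1 − (1 − 0.84940)(1 − 0.75330) = 0.96285
Series ([0.96285] and U5): 0.96285 × 0.84430 = 0.81293
Parallel ([0.82044] and [0.81293]): 1 − (1 − 0.82044)(1 − 0.81293) = 0.966

0.966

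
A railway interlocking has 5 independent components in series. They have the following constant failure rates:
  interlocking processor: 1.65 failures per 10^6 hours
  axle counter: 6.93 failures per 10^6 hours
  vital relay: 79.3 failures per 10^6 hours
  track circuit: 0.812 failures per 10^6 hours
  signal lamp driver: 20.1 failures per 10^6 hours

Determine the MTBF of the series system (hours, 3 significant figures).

Series of exponential components: λ_sys = Σ λ_i
λ_sys = 0.00000165 + 0.00000693 + 0.0000793 + 0.000000812 + 0.0000201 = 1.0879e-04 /h
MTBF = 1 / λ_sys = 9190 h

9190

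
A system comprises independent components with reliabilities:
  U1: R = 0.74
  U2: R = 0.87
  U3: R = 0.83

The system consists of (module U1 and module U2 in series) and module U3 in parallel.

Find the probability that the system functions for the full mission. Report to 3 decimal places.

Series (U1 and U2): 0.74000 × 0.87000 = 0.64380
Parallel ([0.64380] and U3): 1 − (1 − 0.64380)(1 − 0.83000) = 0.939

0.939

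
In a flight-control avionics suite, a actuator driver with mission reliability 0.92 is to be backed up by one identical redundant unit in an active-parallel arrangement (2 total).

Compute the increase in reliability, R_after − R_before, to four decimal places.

R_before = 0.92
R_after = 1 − (1 − 0.92)^2 = 0.9936
ΔR = 0.9936 − 0.92 = 0.0736

0.0736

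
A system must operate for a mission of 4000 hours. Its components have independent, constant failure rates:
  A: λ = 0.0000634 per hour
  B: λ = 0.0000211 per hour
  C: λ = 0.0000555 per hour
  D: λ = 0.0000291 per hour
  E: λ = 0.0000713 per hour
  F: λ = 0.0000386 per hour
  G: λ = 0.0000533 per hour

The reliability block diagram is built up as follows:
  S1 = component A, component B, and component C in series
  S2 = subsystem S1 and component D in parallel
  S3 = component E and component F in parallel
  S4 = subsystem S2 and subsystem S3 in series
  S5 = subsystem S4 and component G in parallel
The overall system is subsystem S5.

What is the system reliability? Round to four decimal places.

0.9845

R(A) = exp(−0.0000634 × 4000) = 0.776002
R(B) = exp(−0.0000211 × 4000) = 0.919064
R(C) = exp(−0.0000555 × 4000) = 0.800915
R(D) = exp(−0.0000291 × 4000) = 0.890119
R(E) = exp(−0.0000713 × 4000) = 0.751864
R(F) = exp(−0.0000386 × 4000) = 0.856929
R(G) = exp(−0.0000533 × 4000) = 0.807995
Series (A, B, and C): 0.776002 × 0.919064 × 0.800915 = 0.571209
Parallel ([0.571209] and D): 1 − (1 − 0.571209)(1 − 0.890119) = 0.952884
Parallel (E and F): 1 − (1 − 0.751864)(1 − 0.856929) = 0.964499
Series ([0.952884] and [0.964499]): 0.952884 × 0.964499 = 0.919056
Parallel ([0.919056] and G): 1 − (1 − 0.919056)(1 − 0.807995) = 0.9845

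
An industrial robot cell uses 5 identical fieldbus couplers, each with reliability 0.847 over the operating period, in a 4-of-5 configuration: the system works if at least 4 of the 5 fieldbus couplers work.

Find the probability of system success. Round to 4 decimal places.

0.8297

R = Σ_{i=4}^{5} C(5,i) p^i (1−p)^{5−i} with p = 0.847
C(5,4)·0.847^4·0.153^1 = 0.393727
C(5,5)·0.847^5·0.153^0 = 0.435930
Sum = 0.8297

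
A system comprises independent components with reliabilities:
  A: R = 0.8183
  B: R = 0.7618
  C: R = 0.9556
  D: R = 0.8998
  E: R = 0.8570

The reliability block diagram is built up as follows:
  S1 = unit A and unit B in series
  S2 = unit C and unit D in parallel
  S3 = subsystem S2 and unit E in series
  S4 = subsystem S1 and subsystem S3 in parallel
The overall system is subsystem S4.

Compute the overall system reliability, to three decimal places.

0.945

Series (A and B): 0.81830 × 0.76180 = 0.62338
Parallel (C and D): 1 − (1 − 0.95560)(1 − 0.89980) = 0.99555
Series ([0.99555] and E): 0.99555 × 0.85700 = 0.85319
Parallel ([0.62338] and [0.85319]): 1 − (1 − 0.62338)(1 − 0.85319) = 0.945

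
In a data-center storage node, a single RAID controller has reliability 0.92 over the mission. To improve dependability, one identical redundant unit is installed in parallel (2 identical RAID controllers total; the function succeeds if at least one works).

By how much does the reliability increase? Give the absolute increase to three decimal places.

R_before = 0.92
R_after = 1 − (1 − 0.92)^2 = 0.994
ΔR = 0.994 − 0.92 = 0.074

0.074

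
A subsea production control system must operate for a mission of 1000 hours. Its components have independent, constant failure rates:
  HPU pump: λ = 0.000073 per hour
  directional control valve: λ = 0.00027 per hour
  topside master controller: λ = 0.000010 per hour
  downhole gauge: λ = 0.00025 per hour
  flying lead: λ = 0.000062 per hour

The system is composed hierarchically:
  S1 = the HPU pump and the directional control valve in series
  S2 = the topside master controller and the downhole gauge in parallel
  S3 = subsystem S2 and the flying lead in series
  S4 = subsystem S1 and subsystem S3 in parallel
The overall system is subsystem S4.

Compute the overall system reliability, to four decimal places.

0.9819

R(HPU pump) = exp(−0.000073 × 1000) = 0.929601
R(directional control valve) = exp(−0.00027 × 1000) = 0.763379
R(topside master controller) = exp(−0.000010 × 1000) = 0.990050
R(downhole gauge) = exp(−0.00025 × 1000) = 0.778801
R(flying lead) = exp(−0.000062 × 1000) = 0.939883
Series (HPU pump and directional control valve): 0.929601 × 0.763379 = 0.709638
Parallel (topside master controller and downhole gauge): 1 − (1 − 0.990050)(1 − 0.778801) = 0.997799
Series ([0.997799] and flying lead): 0.997799 × 0.939883 = 0.937814
Parallel ([0.709638] and [0.937814]): 1 − (1 − 0.709638)(1 − 0.937814) = 0.9819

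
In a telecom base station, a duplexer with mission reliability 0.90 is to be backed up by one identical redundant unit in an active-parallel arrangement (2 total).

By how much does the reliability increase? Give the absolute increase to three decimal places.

0.090

R_before = 0.90
R_after = 1 − (1 − 0.90)^2 = 0.990
ΔR = 0.990 − 0.90 = 0.090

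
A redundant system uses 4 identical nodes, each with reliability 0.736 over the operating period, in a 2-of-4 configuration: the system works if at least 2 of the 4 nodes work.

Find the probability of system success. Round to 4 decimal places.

0.9410

R = Σ_{i=2}^{4} C(4,i) p^i (1−p)^{4−i} with p = 0.736
C(4,2)·0.736^2·0.264^2 = 0.226524
C(4,3)·0.736^3·0.264^1 = 0.421015
C(4,4)·0.736^4·0.264^0 = 0.293435
Sum = 0.9410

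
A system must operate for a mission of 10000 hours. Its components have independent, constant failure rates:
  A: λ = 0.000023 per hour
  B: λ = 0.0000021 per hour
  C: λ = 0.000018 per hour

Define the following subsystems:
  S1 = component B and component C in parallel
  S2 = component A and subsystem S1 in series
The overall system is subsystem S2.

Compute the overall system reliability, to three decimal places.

R(A) = exp(−0.000023 × 10000) = 0.79453
R(B) = exp(−0.0000021 × 10000) = 0.97922
R(C) = exp(−0.000018 × 10000) = 0.83527
Parallel (B and C): 1 − (1 − 0.97922)(1 − 0.83527) = 0.99658
Series (A and [0.99658]): 0.79453 × 0.99658 = 0.792

0.792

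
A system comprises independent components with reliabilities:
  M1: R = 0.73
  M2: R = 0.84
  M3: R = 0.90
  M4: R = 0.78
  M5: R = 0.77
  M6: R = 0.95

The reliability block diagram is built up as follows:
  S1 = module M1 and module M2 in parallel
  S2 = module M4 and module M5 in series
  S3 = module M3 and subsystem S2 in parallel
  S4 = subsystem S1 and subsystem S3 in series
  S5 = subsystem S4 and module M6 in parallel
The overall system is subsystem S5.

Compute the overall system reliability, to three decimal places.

0.996

Parallel (M1 and M2): 1 − (1 − 0.73000)(1 − 0.84000) = 0.95680
Series (M4 and M5): 0.78000 × 0.77000 = 0.60060
Parallel (M3 and [0.60060]): 1 − (1 − 0.90000)(1 − 0.60060) = 0.96006
Series ([0.95680] and [0.96006]): 0.95680 × 0.96006 = 0.91859
Parallel ([0.91859] and M6): 1 − (1 − 0.91859)(1 − 0.95000) = 0.996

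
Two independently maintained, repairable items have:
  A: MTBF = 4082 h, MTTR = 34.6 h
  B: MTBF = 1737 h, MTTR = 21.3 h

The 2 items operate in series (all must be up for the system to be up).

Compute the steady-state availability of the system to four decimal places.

A(A) = MTBF/(MTBF+MTTR) = 4082/(4082+34.6) = 0.991595
A(B) = MTBF/(MTBF+MTTR) = 1737/(1737+21.3) = 0.987886
Series availability: 0.991595 × 0.987886 = 0.9796

0.9796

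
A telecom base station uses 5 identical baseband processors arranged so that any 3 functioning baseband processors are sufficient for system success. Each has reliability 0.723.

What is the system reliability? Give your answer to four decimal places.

R = Σ_{i=3}^{5} C(5,i) p^i (1−p)^{5−i} with p = 0.723
C(5,3)·0.723^3·0.277^2 = 0.289984
C(5,4)·0.723^4·0.277^1 = 0.378445
C(5,5)·0.723^5·0.277^0 = 0.197557
Sum = 0.8660

0.8660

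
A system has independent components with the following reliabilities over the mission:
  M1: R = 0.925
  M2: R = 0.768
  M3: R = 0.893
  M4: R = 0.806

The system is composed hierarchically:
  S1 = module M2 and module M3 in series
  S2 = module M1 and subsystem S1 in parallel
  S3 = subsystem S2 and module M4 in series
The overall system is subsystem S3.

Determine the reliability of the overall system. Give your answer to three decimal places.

0.787

Series (M2 and M3): 0.76800 × 0.89300 = 0.68582
Parallel (M1 and [0.68582]): 1 − (1 − 0.92500)(1 − 0.68582) = 0.97644
Series ([0.97644] and M4): 0.97644 × 0.80600 = 0.787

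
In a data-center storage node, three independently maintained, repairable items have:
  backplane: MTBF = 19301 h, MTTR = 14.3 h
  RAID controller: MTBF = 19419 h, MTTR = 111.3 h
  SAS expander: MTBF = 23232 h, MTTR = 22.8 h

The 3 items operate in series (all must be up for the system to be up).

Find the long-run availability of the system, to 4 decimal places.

0.9926

A(backplane) = MTBF/(MTBF+MTTR) = 19301/(19301+14.3) = 0.999260
A(RAID controller) = MTBF/(MTBF+MTTR) = 19419/(19419+111.3) = 0.994301
A(SAS expander) = MTBF/(MTBF+MTTR) = 23232/(23232+22.8) = 0.999020
Series availability: 0.999260 × 0.994301 × 0.999020 = 0.9926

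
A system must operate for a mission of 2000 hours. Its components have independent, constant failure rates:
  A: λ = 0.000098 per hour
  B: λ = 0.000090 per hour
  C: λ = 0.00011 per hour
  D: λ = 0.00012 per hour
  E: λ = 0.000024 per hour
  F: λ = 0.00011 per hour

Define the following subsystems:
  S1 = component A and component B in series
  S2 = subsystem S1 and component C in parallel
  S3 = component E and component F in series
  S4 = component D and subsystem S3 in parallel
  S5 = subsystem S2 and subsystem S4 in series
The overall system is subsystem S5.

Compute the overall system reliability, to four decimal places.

R(A) = exp(−0.000098 × 2000) = 0.822012
R(B) = exp(−0.000090 × 2000) = 0.835270
R(C) = exp(−0.00011 × 2000) = 0.802519
R(D) = exp(−0.00012 × 2000) = 0.786628
R(E) = exp(−0.000024 × 2000) = 0.953134
R(F) = exp(−0.00011 × 2000) = 0.802519
Series (A and B): 0.822012 × 0.835270 = 0.686602
Parallel ([0.686602] and C): 1 − (1 − 0.686602)(1 − 0.802519) = 0.938110
Series (E and F): 0.953134 × 0.802519 = 0.764908
Parallel (D and [0.764908]): 1 − (1 − 0.786628)(1 − 0.764908) = 0.949838
Series ([0.938110] and [0.949838]): 0.938110 × 0.949838 = 0.8911

0.8911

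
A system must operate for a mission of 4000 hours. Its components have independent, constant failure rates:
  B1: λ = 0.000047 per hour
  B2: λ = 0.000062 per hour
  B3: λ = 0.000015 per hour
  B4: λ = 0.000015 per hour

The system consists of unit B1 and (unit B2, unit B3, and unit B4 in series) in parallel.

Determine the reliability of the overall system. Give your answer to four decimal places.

0.9472

R(B1) = exp(−0.000047 × 4000) = 0.828615
R(B2) = exp(−0.000062 × 4000) = 0.780360
R(B3) = exp(−0.000015 × 4000) = 0.941765
R(B4) = exp(−0.000015 × 4000) = 0.941765
Series (B2, B3, and B4): 0.780360 × 0.941765 × 0.941765 = 0.692118
Parallel (B1 and [0.692118]): 1 − (1 − 0.828615)(1 − 0.692118) = 0.9472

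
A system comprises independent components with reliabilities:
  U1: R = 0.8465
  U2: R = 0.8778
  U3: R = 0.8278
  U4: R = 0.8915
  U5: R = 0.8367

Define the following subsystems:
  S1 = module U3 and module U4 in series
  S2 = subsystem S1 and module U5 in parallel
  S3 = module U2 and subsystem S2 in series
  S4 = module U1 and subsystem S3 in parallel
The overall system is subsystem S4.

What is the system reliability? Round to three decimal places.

0.975

Series (U3 and U4): 0.82780 × 0.89150 = 0.73798
Parallel ([0.73798] and U5): 1 − (1 − 0.73798)(1 − 0.83670) = 0.95721
Series (U2 and [0.95721]): 0.87780 × 0.95721 = 0.84024
Parallel (U1 and [0.84024]): 1 − (1 − 0.84650)(1 − 0.84024) = 0.975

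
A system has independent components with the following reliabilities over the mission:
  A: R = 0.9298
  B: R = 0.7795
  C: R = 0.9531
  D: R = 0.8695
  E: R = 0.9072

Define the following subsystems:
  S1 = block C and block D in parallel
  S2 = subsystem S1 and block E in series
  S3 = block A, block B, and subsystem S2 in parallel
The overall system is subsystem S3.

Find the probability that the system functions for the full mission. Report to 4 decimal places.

0.9985

Parallel (C and D): 1 − (1 − 0.953100)(1 − 0.869500) = 0.993880
Series ([0.993880] and E): 0.993880 × 0.907200 = 0.901648
Parallel (A, B, and [0.901648]): 1 − (1 − 0.929800)(1 − 0.779500)(1 − 0.901648) = 0.9985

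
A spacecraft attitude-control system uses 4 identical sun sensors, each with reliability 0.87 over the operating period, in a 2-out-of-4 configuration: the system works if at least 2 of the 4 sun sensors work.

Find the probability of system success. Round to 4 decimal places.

R = Σ_{i=2}^{4} C(4,i) p^i (1−p)^{4−i} with p = 0.87
C(4,2)·0.87^2·0.13^2 = 0.076750
C(4,3)·0.87^3·0.13^1 = 0.342422
C(4,4)·0.87^4·0.13^0 = 0.572898
Sum = 0.9921

0.9921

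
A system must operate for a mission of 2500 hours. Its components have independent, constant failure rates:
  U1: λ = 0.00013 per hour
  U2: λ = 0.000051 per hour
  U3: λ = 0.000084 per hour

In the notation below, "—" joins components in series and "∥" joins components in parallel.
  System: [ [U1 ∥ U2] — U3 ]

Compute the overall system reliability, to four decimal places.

R(U1) = exp(−0.00013 × 2500) = 0.722527
R(U2) = exp(−0.000051 × 2500) = 0.880293
R(U3) = exp(−0.000084 × 2500) = 0.810584
Parallel (U1 and U2): 1 − (1 − 0.722527)(1 − 0.880293) = 0.966785
Series ([0.966785] and U3): 0.966785 × 0.810584 = 0.7837

0.7837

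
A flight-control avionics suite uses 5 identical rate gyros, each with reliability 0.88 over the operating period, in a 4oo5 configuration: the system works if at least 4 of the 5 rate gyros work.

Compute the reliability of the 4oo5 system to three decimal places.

R = Σ_{i=4}^{5} C(5,i) p^i (1−p)^{5−i} with p = 0.88
C(5,4)·0.88^4·0.12^1 = 0.35982
C(5,5)·0.88^5·0.12^0 = 0.52773
Sum = 0.888

0.888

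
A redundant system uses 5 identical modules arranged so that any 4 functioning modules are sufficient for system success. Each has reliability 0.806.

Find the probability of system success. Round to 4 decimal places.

R = Σ_{i=4}^{5} C(5,i) p^i (1−p)^{5−i} with p = 0.806
C(5,4)·0.806^4·0.194^1 = 0.409366
C(5,5)·0.806^5·0.194^0 = 0.340154
Sum = 0.7495

0.7495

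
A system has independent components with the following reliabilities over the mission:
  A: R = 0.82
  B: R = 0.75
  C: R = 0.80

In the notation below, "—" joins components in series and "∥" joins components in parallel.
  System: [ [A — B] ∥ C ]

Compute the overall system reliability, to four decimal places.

Series (A and B): 0.820000 × 0.750000 = 0.615000
Parallel ([0.615000] and C): 1 − (1 − 0.615000)(1 − 0.800000) = 0.9230

0.9230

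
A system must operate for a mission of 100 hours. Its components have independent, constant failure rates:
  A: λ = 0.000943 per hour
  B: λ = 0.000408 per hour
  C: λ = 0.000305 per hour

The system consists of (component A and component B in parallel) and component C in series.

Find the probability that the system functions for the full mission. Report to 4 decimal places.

0.9665

R(A) = exp(−0.000943 × 100) = 0.910010
R(B) = exp(−0.000408 × 100) = 0.960021
R(C) = exp(−0.000305 × 100) = 0.969960
Parallel (A and B): 1 − (1 − 0.910010)(1 − 0.960021) = 0.996402
Series ([0.996402] and C): 0.996402 × 0.969960 = 0.9665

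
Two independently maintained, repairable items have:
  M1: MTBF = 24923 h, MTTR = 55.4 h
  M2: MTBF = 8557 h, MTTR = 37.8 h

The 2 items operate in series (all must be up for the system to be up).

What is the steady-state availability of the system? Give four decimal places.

A(M1) = MTBF/(MTBF+MTTR) = 24923/(24923+55.4) = 0.997782
A(M2) = MTBF/(MTBF+MTTR) = 8557/(8557+37.8) = 0.995602
Series availability: 0.997782 × 0.995602 = 0.9934

0.9934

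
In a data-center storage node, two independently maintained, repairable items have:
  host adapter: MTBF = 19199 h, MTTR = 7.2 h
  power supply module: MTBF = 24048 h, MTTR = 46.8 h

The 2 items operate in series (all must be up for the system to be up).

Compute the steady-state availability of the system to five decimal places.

A(host adapter) = MTBF/(MTBF+MTTR) = 19199/(19199+7.2) = 0.999625
A(power supply module) = MTBF/(MTBF+MTTR) = 24048/(24048+46.8) = 0.998058
Series availability: 0.999625 × 0.998058 = 0.99768

0.99768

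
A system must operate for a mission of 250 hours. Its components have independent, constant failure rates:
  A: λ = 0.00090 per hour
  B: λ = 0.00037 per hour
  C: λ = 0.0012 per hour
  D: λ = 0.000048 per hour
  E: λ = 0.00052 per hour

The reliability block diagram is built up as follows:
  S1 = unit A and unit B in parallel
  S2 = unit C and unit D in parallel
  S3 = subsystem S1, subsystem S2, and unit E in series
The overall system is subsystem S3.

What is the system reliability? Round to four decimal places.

0.8598

R(A) = exp(−0.00090 × 250) = 0.798516
R(B) = exp(−0.00037 × 250) = 0.911649
R(C) = exp(−0.0012 × 250) = 0.740818
R(D) = exp(−0.000048 × 250) = 0.988072
R(E) = exp(−0.00052 × 250) = 0.878095
Parallel (A and B): 1 − (1 − 0.798516)(1 − 0.911649) = 0.982199
Parallel (C and D): 1 − (1 − 0.740818)(1 − 0.988072) = 0.996908
Series ([0.982199], [0.996908], and E): 0.982199 × 0.996908 × 0.878095 = 0.8598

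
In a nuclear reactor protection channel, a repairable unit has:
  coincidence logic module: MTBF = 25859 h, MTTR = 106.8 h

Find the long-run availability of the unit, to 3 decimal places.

0.996

A(coincidence logic module) = MTBF/(MTBF+MTTR) = 25859/(25859+106.8) = 0.996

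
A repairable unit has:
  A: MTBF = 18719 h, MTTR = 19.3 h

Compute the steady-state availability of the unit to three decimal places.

0.999

A(A) = MTBF/(MTBF+MTTR) = 18719/(18719+19.3) = 0.999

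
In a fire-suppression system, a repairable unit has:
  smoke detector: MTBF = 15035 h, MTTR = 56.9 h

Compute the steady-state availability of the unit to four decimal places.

A(smoke detector) = MTBF/(MTBF+MTTR) = 15035/(15035+56.9) = 0.9962

0.9962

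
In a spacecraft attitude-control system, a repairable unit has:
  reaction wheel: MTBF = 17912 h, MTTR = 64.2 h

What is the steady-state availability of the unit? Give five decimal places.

0.99643

A(reaction wheel) = MTBF/(MTBF+MTTR) = 17912/(17912+64.2) = 0.99643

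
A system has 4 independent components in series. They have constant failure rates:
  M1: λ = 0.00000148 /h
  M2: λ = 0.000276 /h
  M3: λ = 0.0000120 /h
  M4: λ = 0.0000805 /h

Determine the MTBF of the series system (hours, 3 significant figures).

2700

Series of exponential components: λ_sys = Σ λ_i
λ_sys = 0.00000148 + 0.000276 + 0.0000120 + 0.0000805 = 3.6998e-04 /h
MTBF = 1 / λ_sys = 2700 h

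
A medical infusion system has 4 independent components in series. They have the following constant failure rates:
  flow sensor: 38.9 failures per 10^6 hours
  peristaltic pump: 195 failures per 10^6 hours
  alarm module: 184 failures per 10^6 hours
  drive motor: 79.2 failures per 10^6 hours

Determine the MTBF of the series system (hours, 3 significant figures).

2010

Series of exponential components: λ_sys = Σ λ_i
λ_sys = 0.0000389 + 0.000195 + 0.000184 + 0.0000792 = 4.9710e-04 /h
MTBF = 1 / λ_sys = 2010 h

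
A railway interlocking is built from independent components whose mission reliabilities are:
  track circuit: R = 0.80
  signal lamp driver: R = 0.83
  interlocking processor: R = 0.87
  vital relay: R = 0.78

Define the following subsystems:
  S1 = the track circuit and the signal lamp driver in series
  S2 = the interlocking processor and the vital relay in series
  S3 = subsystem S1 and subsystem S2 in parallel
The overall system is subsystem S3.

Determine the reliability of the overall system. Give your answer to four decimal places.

Series (track circuit and signal lamp driver): 0.800000 × 0.830000 = 0.664000
Series (interlocking processor and vital relay): 0.870000 × 0.780000 = 0.678600
Parallel ([0.664000] and [0.678600]): 1 − (1 − 0.664000)(1 − 0.678600) = 0.8920

0.8920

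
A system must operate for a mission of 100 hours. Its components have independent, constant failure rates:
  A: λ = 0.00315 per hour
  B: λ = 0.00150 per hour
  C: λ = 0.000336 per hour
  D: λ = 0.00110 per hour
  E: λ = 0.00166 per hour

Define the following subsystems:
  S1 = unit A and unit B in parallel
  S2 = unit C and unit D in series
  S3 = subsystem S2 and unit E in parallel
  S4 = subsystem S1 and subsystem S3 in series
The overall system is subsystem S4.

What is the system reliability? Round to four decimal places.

R(A) = exp(−0.00315 × 100) = 0.729789
R(B) = exp(−0.00150 × 100) = 0.860708
R(C) = exp(−0.000336 × 100) = 0.966958
R(D) = exp(−0.00110 × 100) = 0.895834
R(E) = exp(−0.00166 × 100) = 0.847046
Parallel (A and B): 1 − (1 − 0.729789)(1 − 0.860708) = 0.962362
Series (C and D): 0.966958 × 0.895834 = 0.866234
Parallel ([0.866234] and E): 1 − (1 − 0.866234)(1 − 0.847046) = 0.979540
Series ([0.962362] and [0.979540]): 0.962362 × 0.979540 = 0.9427

0.9427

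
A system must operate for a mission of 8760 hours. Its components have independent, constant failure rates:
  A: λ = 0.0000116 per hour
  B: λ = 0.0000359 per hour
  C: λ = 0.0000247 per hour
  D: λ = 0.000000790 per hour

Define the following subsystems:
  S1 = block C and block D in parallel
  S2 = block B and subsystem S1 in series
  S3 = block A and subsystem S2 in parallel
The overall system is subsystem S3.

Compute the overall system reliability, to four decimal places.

R(A) = exp(−0.0000116 × 8760) = 0.903376
R(B) = exp(−0.0000359 × 8760) = 0.730166
R(C) = exp(−0.0000247 × 8760) = 0.805436
R(D) = exp(−0.000000790 × 8760) = 0.993103
Parallel (C and D): 1 − (1 − 0.805436)(1 − 0.993103) = 0.998658
Series (B and [0.998658]): 0.730166 × 0.998658 = 0.729186
Parallel (A and [0.729186]): 1 − (1 − 0.903376)(1 − 0.729186) = 0.9738

0.9738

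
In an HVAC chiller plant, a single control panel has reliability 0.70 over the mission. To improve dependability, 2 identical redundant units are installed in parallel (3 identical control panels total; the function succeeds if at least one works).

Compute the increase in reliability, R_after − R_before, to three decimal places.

R_before = 0.70
R_after = 1 − (1 − 0.70)^3 = 0.973
ΔR = 0.973 − 0.70 = 0.273

0.273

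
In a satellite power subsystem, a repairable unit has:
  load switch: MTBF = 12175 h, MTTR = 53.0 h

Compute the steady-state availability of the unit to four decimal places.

0.9957

A(load switch) = MTBF/(MTBF+MTTR) = 12175/(12175+53.0) = 0.9957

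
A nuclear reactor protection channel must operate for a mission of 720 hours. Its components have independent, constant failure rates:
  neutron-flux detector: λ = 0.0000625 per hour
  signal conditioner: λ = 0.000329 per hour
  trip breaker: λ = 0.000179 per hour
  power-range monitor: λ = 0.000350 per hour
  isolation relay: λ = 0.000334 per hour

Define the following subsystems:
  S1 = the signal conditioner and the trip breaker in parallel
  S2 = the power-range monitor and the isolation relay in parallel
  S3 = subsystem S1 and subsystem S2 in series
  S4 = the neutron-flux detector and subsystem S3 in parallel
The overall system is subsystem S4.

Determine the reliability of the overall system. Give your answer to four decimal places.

0.9968

R(neutron-flux detector) = exp(−0.0000625 × 720) = 0.955997
R(signal conditioner) = exp(−0.000329 × 720) = 0.789086
R(trip breaker) = exp(−0.000179 × 720) = 0.879079
R(power-range monitor) = exp(−0.000350 × 720) = 0.777245
R(isolation relay) = exp(−0.000334 × 720) = 0.786250
Parallel (signal conditioner and trip breaker): 1 − (1 − 0.789086)(1 − 0.879079) = 0.974496
Parallel (power-range monitor and isolation relay): 1 − (1 − 0.777245)(1 − 0.786250) = 0.952386
Series ([0.974496] and [0.952386]): 0.974496 × 0.952386 = 0.928096
Parallel (neutron-flux detector and [0.928096]): 1 − (1 − 0.955997)(1 − 0.928096) = 0.9968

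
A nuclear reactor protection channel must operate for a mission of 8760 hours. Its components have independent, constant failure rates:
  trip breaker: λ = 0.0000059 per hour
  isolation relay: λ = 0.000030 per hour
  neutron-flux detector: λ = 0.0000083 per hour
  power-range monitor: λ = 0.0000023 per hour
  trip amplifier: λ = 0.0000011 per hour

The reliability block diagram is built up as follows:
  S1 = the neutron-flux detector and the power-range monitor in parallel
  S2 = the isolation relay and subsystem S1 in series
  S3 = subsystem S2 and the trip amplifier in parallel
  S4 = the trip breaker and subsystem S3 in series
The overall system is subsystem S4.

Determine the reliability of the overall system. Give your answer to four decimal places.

R(trip breaker) = exp(−0.0000059 × 8760) = 0.949629
R(isolation relay) = exp(−0.000030 × 8760) = 0.768896
R(neutron-flux detector) = exp(−0.0000083 × 8760) = 0.929872
R(power-range monitor) = exp(−0.0000023 × 8760) = 0.980054
R(trip amplifier) = exp(−0.0000011 × 8760) = 0.990410
Parallel (neutron-flux detector and power-range monitor): 1 − (1 − 0.929872)(1 − 0.980054) = 0.998601
Series (isolation relay and [0.998601]): 0.768896 × 0.998601 = 0.767820
Parallel ([0.767820] and trip amplifier): 1 − (1 − 0.767820)(1 − 0.990410) = 0.997773
Series (trip breaker and [0.997773]): 0.949629 × 0.997773 = 0.9475

0.9475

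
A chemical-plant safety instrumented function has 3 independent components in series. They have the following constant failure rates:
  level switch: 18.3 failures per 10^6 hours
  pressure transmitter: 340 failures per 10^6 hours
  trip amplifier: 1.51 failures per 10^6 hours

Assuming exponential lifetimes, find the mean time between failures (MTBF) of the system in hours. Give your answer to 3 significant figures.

2780

Series of exponential components: λ_sys = Σ λ_i
λ_sys = 0.0000183 + 0.000340 + 0.00000151 = 3.5981e-04 /h
MTBF = 1 / λ_sys = 2780 h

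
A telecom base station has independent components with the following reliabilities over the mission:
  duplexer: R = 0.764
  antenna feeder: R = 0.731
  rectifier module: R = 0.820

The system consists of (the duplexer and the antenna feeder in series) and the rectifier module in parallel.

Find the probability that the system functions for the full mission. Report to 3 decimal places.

Series (duplexer and antenna feeder): 0.76400 × 0.73100 = 0.55848
Parallel ([0.55848] and rectifier module): 1 − (1 − 0.55848)(1 − 0.82000) = 0.921

0.921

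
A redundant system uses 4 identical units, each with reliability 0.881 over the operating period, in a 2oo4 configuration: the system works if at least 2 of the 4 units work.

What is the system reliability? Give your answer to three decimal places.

0.994

R = Σ_{i=2}^{4} C(4,i) p^i (1−p)^{4−i} with p = 0.881
C(4,2)·0.881^2·0.119^2 = 0.06595
C(4,3)·0.881^3·0.119^1 = 0.32549
C(4,4)·0.881^4·0.119^0 = 0.60243
Sum = 0.994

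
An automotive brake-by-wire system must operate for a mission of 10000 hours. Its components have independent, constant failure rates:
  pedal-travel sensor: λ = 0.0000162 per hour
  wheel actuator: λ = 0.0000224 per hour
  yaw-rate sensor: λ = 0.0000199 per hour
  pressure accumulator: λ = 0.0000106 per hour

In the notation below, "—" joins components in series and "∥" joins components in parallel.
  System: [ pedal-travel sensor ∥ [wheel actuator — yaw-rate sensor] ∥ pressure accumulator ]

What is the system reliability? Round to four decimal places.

0.9948

R(pedal-travel sensor) = exp(−0.0000162 × 10000) = 0.850441
R(wheel actuator) = exp(−0.0000224 × 10000) = 0.799315
R(yaw-rate sensor) = exp(−0.0000199 × 10000) = 0.819550
R(pressure accumulator) = exp(−0.0000106 × 10000) = 0.899425
Series (wheel actuator and yaw-rate sensor): 0.799315 × 0.819550 = 0.655079
Parallel (pedal-travel sensor, [0.655079], and pressure accumulator): 1 − (1 − 0.850441)(1 − 0.655079)(1 − 0.899425) = 0.9948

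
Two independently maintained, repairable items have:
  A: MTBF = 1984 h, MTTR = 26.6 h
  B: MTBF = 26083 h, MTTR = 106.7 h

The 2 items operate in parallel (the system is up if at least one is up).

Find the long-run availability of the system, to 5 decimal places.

A(A) = MTBF/(MTBF+MTTR) = 1984/(1984+26.6) = 0.986770
A(B) = MTBF/(MTBF+MTTR) = 26083/(26083+106.7) = 0.995926
Parallel availability: 1 − (1 − 0.986770)(1 − 0.995926) = 0.99995

0.99995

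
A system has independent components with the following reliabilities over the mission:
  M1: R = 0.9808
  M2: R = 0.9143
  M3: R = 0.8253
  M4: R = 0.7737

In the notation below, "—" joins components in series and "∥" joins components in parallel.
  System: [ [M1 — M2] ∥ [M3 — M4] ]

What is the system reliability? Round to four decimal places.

0.9627

Series (M1 and M2): 0.980800 × 0.914300 = 0.896745
Series (M3 and M4): 0.825300 × 0.773700 = 0.638535
Parallel ([0.896745] and [0.638535]): 1 − (1 − 0.896745)(1 − 0.638535) = 0.9627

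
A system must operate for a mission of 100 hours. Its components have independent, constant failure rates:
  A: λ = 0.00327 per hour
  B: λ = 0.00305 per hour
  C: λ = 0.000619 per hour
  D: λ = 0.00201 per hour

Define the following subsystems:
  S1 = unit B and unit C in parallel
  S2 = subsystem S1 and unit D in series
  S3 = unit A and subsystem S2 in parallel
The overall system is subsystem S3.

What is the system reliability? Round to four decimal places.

0.9456

R(A) = exp(−0.00327 × 100) = 0.721084
R(B) = exp(−0.00305 × 100) = 0.737123
R(C) = exp(−0.000619 × 100) = 0.939977
R(D) = exp(−0.00201 × 100) = 0.817912
Parallel (B and C): 1 − (1 − 0.737123)(1 − 0.939977) = 0.984221
Series ([0.984221] and D): 0.984221 × 0.817912 = 0.805006
Parallel (A and [0.805006]): 1 − (1 − 0.721084)(1 − 0.805006) = 0.9456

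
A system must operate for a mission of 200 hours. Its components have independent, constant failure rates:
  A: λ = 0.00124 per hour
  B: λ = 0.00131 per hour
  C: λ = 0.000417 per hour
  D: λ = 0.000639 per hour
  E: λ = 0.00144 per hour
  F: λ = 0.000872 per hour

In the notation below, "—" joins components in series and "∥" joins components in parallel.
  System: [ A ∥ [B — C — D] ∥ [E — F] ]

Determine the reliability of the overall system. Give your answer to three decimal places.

0.969

R(A) = exp(−0.00124 × 200) = 0.78036
R(B) = exp(−0.00131 × 200) = 0.76951
R(C) = exp(−0.000417 × 200) = 0.91998
R(D) = exp(−0.000639 × 200) = 0.88003
R(E) = exp(−0.00144 × 200) = 0.74976
R(F) = exp(−0.000872 × 200) = 0.83996
Series (B, C, and D): 0.76951 × 0.91998 × 0.88003 = 0.62300
Series (E and F): 0.74976 × 0.83996 = 0.62977
Parallel (A, [0.62300], and [0.62977]): 1 − (1 − 0.78036)(1 − 0.62300)(1 − 0.62977) = 0.969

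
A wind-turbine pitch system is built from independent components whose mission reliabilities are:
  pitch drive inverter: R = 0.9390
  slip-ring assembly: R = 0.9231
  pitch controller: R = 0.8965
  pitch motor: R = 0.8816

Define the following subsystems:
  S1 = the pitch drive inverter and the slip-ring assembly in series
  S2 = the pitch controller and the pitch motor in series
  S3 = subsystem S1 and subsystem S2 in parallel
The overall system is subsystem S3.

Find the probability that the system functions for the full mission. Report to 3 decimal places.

0.972

Series (pitch drive inverter and slip-ring assembly): 0.93900 × 0.92310 = 0.86679
Series (pitch controller and pitch motor): 0.89650 × 0.88160 = 0.79035
Parallel ([0.86679] and [0.79035]): 1 − (1 − 0.86679)(1 − 0.79035) = 0.972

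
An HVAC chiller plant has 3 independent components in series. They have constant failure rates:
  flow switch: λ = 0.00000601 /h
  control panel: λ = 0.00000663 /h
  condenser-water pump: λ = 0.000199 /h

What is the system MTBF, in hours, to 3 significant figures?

Series of exponential components: λ_sys = Σ λ_i
λ_sys = 0.00000601 + 0.00000663 + 0.000199 = 2.1164e-04 /h
MTBF = 1 / λ_sys = 4730 h

4730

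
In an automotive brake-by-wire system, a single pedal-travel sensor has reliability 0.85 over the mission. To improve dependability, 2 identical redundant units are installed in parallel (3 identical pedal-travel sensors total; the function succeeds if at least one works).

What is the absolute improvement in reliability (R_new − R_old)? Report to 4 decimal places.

0.1466

R_before = 0.85
R_after = 1 − (1 − 0.85)^3 = 0.9966
ΔR = 0.9966 − 0.85 = 0.1466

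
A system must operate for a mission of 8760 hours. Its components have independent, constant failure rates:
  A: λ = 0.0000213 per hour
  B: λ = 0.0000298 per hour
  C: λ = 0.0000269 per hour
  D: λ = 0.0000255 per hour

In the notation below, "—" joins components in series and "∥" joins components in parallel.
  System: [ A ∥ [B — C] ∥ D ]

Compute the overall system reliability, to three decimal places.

R(A) = exp(−0.0000213 × 8760) = 0.82979
R(B) = exp(−0.0000298 × 8760) = 0.77024
R(C) = exp(−0.0000269 × 8760) = 0.79006
R(D) = exp(−0.0000255 × 8760) = 0.79981
Series (B and C): 0.77024 × 0.79006 = 0.60854
Parallel (A, [0.60854], and D): 1 − (1 − 0.82979)(1 − 0.60854)(1 − 0.79981) = 0.987

0.987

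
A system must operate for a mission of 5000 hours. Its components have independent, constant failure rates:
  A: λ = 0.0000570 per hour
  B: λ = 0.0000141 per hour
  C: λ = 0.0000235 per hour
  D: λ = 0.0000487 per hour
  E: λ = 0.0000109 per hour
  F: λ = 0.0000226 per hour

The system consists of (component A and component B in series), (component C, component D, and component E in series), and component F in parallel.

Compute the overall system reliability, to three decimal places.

R(A) = exp(−0.0000570 × 5000) = 0.75201
R(B) = exp(−0.0000141 × 5000) = 0.93193
R(C) = exp(−0.0000235 × 5000) = 0.88914
R(D) = exp(−0.0000487 × 5000) = 0.78388
R(E) = exp(−0.0000109 × 5000) = 0.94696
R(F) = exp(−0.0000226 × 5000) = 0.89315
Series (A and B): 0.75201 × 0.93193 = 0.70082
Series (C, D, and E): 0.88914 × 0.78388 × 0.94696 = 0.66001
Parallel ([0.70082], [0.66001], and F): 1 − (1 − 0.70082)(1 − 0.66001)(1 − 0.89315) = 0.989

0.989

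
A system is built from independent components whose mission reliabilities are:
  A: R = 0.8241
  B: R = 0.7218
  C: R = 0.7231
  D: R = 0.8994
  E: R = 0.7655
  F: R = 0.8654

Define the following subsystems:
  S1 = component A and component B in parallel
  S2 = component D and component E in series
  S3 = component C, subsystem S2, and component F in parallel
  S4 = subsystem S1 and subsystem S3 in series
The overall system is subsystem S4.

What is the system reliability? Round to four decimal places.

Parallel (A and B): 1 − (1 − 0.824100)(1 − 0.721800) = 0.951065
Series (D and E): 0.899400 × 0.765500 = 0.688491
Parallel (C, [0.688491], and F): 1 − (1 − 0.723100)(1 − 0.688491)(1 − 0.865400) = 0.988390
Series ([0.951065] and [0.988390]): 0.951065 × 0.988390 = 0.9400

0.9400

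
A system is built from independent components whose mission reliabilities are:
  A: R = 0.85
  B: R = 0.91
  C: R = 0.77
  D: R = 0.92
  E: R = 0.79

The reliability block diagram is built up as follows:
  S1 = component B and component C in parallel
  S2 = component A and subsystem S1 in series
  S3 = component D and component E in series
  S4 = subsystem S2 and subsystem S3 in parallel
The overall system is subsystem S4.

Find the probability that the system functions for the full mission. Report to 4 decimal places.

0.9542

Parallel (B and C): 1 − (1 − 0.910000)(1 − 0.770000) = 0.979300
Series (A and [0.979300]): 0.850000 × 0.979300 = 0.832405
Series (D and E): 0.920000 × 0.790000 = 0.726800
Parallel ([0.832405] and [0.726800]): 1 − (1 − 0.832405)(1 − 0.726800) = 0.9542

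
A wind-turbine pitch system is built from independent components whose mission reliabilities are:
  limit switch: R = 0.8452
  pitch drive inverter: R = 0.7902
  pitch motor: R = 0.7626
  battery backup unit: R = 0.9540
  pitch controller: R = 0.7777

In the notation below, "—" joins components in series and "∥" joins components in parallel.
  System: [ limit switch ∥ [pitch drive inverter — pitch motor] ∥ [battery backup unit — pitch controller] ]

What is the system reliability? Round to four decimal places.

0.9841

Series (pitch drive inverter and pitch motor): 0.790200 × 0.762600 = 0.602607
Series (battery backup unit and pitch controller): 0.954000 × 0.777700 = 0.741926
Parallel (limit switch, [0.602607], and [0.741926]): 1 − (1 − 0.845200)(1 − 0.602607)(1 − 0.741926) = 0.9841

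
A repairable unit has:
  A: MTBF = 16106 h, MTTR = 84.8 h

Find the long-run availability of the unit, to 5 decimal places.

A(A) = MTBF/(MTBF+MTTR) = 16106/(16106+84.8) = 0.99476

0.99476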